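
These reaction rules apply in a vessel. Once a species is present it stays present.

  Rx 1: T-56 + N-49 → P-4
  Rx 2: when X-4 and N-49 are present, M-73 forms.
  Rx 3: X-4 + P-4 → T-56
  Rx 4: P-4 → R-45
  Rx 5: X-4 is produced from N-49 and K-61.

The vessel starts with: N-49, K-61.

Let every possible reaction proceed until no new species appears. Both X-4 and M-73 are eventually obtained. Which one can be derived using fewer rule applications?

X-4

X-4: N-49 and K-61 present → X-4 forms (Rx 5). [1 rule application]
M-73: N-49 and K-61 present → X-4 forms (Rx 5). X-4 and N-49 present → M-73 forms (Rx 2). [2 rule applications]
X-4 needs fewer.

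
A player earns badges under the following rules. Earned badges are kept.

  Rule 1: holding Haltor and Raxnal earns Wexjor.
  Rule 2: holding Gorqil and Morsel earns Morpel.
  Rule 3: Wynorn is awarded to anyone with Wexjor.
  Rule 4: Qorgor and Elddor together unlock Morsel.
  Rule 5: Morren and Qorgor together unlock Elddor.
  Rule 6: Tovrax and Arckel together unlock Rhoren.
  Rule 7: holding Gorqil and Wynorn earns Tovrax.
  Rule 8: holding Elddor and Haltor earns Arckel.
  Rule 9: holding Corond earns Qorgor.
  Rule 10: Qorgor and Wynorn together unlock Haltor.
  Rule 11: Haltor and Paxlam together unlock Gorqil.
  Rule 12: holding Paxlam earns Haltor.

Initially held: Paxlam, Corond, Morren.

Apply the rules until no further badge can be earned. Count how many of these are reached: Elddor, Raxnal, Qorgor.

2

With Corond, Qorgor is earned (Rule 9).
With Morren and Qorgor, Elddor is earned (Rule 5).
Elddor: reached.
No rule produces Raxnal, and it is not given.
Qorgor: reached.
Reached: Elddor and Qorgor — 2 of the 3.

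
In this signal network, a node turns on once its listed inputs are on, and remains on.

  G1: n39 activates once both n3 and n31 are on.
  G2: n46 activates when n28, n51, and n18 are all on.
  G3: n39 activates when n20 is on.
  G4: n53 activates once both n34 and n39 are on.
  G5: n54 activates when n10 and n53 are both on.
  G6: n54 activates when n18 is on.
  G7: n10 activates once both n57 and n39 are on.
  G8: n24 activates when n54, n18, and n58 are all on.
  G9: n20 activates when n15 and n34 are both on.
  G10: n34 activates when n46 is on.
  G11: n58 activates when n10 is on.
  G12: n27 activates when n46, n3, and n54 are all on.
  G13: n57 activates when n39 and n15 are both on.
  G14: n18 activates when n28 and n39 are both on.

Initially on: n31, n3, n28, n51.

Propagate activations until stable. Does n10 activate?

n10 would need n57 and n39 (G7), but n57 never turns on.

No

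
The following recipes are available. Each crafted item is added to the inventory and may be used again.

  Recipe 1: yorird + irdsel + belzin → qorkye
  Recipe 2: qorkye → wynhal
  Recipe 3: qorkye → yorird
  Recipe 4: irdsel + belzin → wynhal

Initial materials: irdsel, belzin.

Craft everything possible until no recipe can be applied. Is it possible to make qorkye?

No

qorkye would need yorird, irdsel, and belzin (Recipe 1), but yorird is never obtained.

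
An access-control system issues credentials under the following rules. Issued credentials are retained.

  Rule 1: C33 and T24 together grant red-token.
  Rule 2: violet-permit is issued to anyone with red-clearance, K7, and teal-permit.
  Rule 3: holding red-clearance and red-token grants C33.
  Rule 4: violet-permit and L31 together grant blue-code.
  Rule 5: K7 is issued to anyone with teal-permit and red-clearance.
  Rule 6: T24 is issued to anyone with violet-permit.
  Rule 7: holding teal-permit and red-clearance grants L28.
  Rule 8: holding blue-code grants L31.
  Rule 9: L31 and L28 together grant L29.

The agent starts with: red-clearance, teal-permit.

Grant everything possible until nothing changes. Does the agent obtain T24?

Yes

Holding teal-permit and red-clearance grants K7 (Rule 5).
Holding red-clearance, K7, and teal-permit grants violet-permit (Rule 2).
Holding violet-permit grants T24 (Rule 6).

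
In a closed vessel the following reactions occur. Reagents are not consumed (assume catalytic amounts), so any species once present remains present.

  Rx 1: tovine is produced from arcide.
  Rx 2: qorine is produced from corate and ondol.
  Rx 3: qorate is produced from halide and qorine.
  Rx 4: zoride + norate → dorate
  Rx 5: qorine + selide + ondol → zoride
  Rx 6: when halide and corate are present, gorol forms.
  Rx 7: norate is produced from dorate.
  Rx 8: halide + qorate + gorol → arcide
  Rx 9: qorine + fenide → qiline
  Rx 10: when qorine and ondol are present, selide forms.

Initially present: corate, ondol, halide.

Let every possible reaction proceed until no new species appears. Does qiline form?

qiline would need qorine and fenide (Rx 9), but fenide never forms.

No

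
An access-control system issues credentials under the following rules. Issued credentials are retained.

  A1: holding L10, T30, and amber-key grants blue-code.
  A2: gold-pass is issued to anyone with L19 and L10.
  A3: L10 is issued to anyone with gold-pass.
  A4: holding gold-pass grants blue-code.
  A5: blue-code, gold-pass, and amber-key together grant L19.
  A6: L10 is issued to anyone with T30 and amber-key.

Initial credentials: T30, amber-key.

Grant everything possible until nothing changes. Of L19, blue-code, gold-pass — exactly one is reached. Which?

Holding T30 and amber-key grants L10 (A6).
Holding L10, T30, and amber-key grants blue-code (A1).
gold-pass would need L19 and L10 (A2), but L19 is never granted. L19 would need blue-code, gold-pass, and amber-key (A5), but gold-pass is never granted.

blue-code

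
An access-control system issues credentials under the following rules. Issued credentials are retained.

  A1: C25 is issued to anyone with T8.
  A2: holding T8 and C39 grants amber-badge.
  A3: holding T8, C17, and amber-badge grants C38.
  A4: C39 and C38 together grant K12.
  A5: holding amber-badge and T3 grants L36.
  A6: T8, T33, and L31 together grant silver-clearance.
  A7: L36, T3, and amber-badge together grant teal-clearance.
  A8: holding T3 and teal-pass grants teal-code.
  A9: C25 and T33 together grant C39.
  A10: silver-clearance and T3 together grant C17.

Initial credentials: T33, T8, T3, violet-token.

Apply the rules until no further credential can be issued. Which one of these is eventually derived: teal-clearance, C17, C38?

Holding T8 grants C25 (A1).
Holding C25 and T33 grants C39 (A9).
Holding T8 and C39 grants amber-badge (A2).
Holding amber-badge and T3 grants L36 (A5).
Holding L36, T3, and amber-badge grants teal-clearance (A7).
C17 would need silver-clearance and T3 (A10), but silver-clearance is never granted. C38 would need T8, C17, and amber-badge (A3), but C17 is never granted.

teal-clearance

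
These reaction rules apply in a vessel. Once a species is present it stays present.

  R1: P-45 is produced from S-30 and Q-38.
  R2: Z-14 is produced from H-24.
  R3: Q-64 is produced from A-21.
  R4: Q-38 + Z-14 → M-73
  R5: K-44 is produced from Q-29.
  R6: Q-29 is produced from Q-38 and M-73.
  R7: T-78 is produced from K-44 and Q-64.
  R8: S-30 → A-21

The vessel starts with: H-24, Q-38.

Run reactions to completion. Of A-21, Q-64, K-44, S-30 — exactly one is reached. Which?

K-44

H-24 present → Z-14 forms (R2).
Q-38 and Z-14 present → M-73 forms (R4).
Q-38 and M-73 present → Q-29 forms (R6).
Q-29 present → K-44 forms (R5).
A-21 would need S-30 (R8), but S-30 never forms. Q-64 would need A-21 (R3), but A-21 never forms. No rule produces S-30, and it is not given.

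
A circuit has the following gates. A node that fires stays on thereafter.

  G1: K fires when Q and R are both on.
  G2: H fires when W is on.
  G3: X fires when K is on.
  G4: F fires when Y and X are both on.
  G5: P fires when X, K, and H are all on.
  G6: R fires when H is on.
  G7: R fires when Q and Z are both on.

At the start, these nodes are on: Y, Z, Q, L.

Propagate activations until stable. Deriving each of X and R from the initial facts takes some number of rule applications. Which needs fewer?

R: G7: Q and Z on → R on. [1 rule application]
X: Q and Z are on, so R fires (G7). G1: Q and R on → K on. K is on, so X fires (G3). [3 rule applications]
R needs fewer.

R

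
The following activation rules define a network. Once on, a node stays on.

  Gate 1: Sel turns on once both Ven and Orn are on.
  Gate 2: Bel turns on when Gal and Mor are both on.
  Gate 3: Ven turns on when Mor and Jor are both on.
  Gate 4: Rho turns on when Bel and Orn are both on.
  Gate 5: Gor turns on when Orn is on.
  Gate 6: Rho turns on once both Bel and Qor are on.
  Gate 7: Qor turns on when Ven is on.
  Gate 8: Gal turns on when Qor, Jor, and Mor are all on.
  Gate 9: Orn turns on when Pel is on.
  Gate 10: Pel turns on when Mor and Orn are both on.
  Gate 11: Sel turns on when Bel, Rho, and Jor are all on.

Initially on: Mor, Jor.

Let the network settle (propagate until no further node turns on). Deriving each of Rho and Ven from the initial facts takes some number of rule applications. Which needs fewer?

Ven

Ven: Gate 3: Mor and Jor on → Ven on. [1 rule application]
Rho: Mor and Jor are on, so Ven turns on (Gate 3). Ven is on, so Qor turns on (Gate 7). Gate 8: Qor, Jor, and Mor on → Gal on. Gal and Mor are on, so Bel turns on (Gate 2). Gate 6: Bel and Qor on → Rho on. [5 rule applications]
Ven needs fewer.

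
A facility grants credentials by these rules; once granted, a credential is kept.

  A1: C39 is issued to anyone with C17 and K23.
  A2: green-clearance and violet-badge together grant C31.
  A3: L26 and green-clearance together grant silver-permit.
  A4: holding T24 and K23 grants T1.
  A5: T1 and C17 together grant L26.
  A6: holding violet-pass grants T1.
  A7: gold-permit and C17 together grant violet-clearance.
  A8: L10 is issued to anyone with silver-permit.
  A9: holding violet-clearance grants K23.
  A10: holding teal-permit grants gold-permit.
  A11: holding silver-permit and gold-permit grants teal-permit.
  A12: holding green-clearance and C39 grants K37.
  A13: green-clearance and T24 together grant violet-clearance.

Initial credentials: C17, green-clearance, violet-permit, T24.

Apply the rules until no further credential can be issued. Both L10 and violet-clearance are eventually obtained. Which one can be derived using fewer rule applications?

violet-clearance: Holding green-clearance and T24 grants violet-clearance (A13). [1 rule application]
L10: Holding green-clearance and T24 grants violet-clearance (A13). Holding violet-clearance grants K23 (A9). Holding T24 and K23 grants T1 (A4). Holding T1 and C17 grants L26 (A5). Holding L26 and green-clearance grants silver-permit (A3). Holding silver-permit grants L10 (A8). [6 rule applications]
violet-clearance needs fewer.

violet-clearance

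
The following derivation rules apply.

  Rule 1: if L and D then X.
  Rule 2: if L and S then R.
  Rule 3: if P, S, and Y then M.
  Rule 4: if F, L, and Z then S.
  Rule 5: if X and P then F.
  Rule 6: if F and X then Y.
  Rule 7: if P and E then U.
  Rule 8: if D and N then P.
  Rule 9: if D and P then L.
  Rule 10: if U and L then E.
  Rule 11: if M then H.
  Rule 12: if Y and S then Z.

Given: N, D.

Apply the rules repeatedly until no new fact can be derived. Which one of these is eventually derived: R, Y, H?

D and N hold, so P follows (Rule 8).
From D and P, Rule 9 gives L.
L and D hold, so X follows (Rule 1).
X and P hold, so F follows (Rule 5).
From F and X, Rule 6 gives Y.
R would need L and S (Rule 2), but S is never established. H would need M (Rule 11), but M is never established.

Y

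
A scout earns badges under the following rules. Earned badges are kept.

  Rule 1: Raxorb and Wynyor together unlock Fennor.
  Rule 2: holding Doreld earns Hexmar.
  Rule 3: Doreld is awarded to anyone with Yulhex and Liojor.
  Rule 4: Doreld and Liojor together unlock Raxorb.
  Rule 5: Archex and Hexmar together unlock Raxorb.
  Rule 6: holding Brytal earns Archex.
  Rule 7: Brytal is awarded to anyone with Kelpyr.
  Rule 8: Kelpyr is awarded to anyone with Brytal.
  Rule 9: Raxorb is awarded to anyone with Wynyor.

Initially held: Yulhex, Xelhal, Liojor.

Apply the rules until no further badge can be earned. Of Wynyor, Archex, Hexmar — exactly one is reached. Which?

With Yulhex and Liojor, Doreld is earned (Rule 3).
With Doreld, Hexmar is earned (Rule 2).
Archex would need Brytal (Rule 6), but Brytal is never earned. No rule produces Wynyor, and it is not given.

Hexmar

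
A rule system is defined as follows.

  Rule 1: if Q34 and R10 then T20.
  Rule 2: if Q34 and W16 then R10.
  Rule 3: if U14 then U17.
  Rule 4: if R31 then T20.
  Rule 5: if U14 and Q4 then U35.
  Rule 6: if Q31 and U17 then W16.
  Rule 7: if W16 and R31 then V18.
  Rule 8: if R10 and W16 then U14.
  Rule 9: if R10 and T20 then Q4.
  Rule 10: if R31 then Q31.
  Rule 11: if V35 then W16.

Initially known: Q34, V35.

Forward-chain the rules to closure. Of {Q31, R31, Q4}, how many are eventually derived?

1

V35 holds, so W16 follows (Rule 11).
From Q34 and W16, Rule 2 gives R10.
Q34 and R10 hold, so T20 follows (Rule 1).
R10 and T20 hold, so Q4 follows (Rule 9).
Q31 would need R31 (Rule 10), but R31 is never established.
No rule produces R31, and it is not given.
Q4: reached.
Reached: Q4 — 1 of the 3.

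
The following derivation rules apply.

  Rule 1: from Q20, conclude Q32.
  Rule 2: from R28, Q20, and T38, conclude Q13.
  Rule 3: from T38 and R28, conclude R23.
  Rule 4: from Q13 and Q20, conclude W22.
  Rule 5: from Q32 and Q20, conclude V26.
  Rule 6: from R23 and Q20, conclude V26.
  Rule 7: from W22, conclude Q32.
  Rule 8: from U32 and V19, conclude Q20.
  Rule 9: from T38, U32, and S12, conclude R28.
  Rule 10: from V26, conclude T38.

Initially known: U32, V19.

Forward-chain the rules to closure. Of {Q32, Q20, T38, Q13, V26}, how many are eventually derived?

4

From U32 and V19, Rule 8 gives Q20.
Q20 holds, so Q32 follows (Rule 1).
From Q32 and Q20, Rule 5 gives V26.
V26 holds, so T38 follows (Rule 10).
Q32: reached.
Q20: reached.
T38: reached.
Q13 would need R28, Q20, and T38 (Rule 2), but R28 is never established.
V26: reached.
Reached: Q32, Q20, T38, and V26 — 4 of the 5.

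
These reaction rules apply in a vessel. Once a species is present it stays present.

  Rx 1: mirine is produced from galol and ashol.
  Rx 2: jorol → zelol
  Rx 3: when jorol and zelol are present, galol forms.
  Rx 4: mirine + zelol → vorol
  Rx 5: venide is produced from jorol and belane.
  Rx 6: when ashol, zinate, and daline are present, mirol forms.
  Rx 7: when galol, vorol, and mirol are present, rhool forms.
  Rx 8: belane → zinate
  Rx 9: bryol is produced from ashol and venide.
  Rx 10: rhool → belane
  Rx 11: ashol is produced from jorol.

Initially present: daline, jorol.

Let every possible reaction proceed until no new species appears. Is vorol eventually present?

Yes

jorol present → zelol forms (Rx 2).
jorol present → ashol forms (Rx 11).
jorol and zelol present → galol forms (Rx 3).
galol and ashol present → mirine forms (Rx 1).
mirine and zelol present → vorol forms (Rx 4).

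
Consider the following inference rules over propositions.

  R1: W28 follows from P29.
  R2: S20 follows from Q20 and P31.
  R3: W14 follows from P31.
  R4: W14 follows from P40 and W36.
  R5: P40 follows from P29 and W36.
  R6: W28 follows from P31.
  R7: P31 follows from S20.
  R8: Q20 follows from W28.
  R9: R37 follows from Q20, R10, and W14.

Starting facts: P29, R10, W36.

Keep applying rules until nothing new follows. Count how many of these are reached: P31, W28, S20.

From P29, R1 gives W28.
P31 would need S20 (R7), but S20 is never established.
W28: reached.
S20 would need Q20 and P31 (R2), but P31 is never established.
Reached: W28 — 1 of the 3.

1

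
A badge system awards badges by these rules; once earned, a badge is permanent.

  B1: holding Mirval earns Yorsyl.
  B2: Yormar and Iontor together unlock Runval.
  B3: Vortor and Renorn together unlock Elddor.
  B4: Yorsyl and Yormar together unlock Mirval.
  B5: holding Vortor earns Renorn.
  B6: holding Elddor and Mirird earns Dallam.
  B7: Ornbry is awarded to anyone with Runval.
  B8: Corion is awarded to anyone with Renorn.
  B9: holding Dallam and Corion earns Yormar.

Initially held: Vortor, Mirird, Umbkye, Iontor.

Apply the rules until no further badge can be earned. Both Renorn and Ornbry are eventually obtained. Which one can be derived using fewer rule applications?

Renorn

Renorn: With Vortor, Renorn is earned (B5). [1 rule application]
Ornbry: With Vortor, Renorn is earned (B5). With Renorn, Corion is earned (B8). With Vortor and Renorn, Elddor is earned (B3). With Elddor and Mirird, Dallam is earned (B6). With Dallam and Corion, Yormar is earned (B9). With Yormar and Iontor, Runval is earned (B2). With Runval, Ornbry is earned (B7). [7 rule applications]
Renorn needs fewer.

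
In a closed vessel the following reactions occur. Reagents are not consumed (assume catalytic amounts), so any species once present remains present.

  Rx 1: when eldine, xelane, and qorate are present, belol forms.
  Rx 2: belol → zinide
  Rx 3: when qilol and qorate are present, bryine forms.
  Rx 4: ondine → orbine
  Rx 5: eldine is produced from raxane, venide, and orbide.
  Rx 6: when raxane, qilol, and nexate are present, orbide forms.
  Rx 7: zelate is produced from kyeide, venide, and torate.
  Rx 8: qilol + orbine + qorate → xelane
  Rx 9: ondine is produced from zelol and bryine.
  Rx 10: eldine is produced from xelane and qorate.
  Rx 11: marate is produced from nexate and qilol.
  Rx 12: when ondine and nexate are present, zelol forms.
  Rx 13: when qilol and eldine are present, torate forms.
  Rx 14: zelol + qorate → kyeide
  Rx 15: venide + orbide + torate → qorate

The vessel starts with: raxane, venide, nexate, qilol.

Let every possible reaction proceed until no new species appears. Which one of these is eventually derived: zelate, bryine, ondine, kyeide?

raxane, qilol, and nexate present → orbide forms (Rx 6).
raxane, venide, and orbide present → eldine forms (Rx 5).
qilol and eldine present → torate forms (Rx 13).
venide, orbide, and torate present → qorate forms (Rx 15).
qilol and qorate present → bryine forms (Rx 3).
ondine would need zelol and bryine (Rx 9), but zelol never forms. zelate would need kyeide, venide, and torate (Rx 7), but kyeide never forms. kyeide would need zelol and qorate (Rx 14), but zelol never forms.

bryine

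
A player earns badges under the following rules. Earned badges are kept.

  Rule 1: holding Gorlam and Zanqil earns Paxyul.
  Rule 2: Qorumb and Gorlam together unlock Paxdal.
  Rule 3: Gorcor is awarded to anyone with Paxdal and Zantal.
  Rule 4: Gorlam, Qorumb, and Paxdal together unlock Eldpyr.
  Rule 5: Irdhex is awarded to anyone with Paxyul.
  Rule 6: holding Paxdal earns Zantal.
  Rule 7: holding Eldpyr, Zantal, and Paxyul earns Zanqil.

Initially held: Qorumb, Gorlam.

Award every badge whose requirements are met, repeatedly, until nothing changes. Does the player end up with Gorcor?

Yes

With Qorumb and Gorlam, Paxdal is earned (Rule 2).
With Paxdal, Zantal is earned (Rule 6).
With Paxdal and Zantal, Gorcor is earned (Rule 3).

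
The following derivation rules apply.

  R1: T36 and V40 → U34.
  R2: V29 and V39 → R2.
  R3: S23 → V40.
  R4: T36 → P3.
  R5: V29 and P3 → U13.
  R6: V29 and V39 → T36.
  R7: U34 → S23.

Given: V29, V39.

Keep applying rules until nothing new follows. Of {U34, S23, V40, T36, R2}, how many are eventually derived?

2

From V29 and V39, R6 gives T36.
V29 and V39 hold, so R2 follows (R2).
U34 would need T36 and V40 (R1), but V40 is never established.
S23 would need U34 (R7), but U34 is never established.
V40 would need S23 (R3), but S23 is never established.
T36: reached.
R2: reached.
Reached: T36 and R2 — 2 of the 5.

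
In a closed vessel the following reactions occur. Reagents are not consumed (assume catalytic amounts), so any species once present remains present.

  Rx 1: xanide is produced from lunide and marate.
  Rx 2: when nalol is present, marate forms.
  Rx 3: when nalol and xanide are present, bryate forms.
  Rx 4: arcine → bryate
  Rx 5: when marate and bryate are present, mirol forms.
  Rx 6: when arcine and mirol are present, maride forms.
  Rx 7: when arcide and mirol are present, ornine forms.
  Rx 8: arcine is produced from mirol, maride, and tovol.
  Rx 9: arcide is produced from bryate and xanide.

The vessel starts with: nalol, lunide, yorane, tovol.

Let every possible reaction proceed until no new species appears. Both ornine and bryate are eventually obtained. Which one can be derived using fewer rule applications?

bryate: nalol present → marate forms (Rx 2). lunide and marate present → xanide forms (Rx 1). nalol and xanide present → bryate forms (Rx 3). [3 rule applications]
ornine: nalol present → marate forms (Rx 2). lunide and marate present → xanide forms (Rx 1). nalol and xanide present → bryate forms (Rx 3). bryate and xanide present → arcide forms (Rx 9). marate and bryate present → mirol forms (Rx 5). arcide and mirol present → ornine forms (Rx 7). [6 rule applications]
bryate needs fewer.

bryate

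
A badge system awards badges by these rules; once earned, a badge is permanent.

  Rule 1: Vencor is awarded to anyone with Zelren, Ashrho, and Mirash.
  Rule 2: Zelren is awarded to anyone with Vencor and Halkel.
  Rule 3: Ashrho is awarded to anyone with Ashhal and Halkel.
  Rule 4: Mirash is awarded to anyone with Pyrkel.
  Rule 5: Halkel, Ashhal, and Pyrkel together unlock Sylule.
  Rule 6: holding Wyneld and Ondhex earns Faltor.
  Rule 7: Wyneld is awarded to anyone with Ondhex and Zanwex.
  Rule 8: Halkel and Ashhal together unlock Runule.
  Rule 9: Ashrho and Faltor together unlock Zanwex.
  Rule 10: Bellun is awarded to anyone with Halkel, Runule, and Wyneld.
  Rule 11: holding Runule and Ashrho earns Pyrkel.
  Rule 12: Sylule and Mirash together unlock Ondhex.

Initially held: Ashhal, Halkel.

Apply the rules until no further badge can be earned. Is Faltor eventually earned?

No

Faltor would need Wyneld and Ondhex (Rule 6), but Wyneld is never earned.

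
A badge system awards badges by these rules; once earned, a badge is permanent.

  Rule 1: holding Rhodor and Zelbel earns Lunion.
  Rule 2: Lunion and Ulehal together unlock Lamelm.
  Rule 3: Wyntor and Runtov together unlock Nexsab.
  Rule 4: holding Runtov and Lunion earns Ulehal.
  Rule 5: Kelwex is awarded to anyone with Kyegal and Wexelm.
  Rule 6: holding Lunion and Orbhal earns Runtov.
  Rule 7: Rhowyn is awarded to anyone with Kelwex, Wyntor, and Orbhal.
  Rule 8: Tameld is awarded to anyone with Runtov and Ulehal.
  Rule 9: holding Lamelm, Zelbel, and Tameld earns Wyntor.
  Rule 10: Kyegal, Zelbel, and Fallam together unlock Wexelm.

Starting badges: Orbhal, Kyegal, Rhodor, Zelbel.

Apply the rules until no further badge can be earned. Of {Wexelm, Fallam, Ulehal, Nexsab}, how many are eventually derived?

With Rhodor and Zelbel, Lunion is earned (Rule 1).
With Lunion and Orbhal, Runtov is earned (Rule 6).
With Runtov and Lunion, Ulehal is earned (Rule 4).
With Runtov and Ulehal, Tameld is earned (Rule 8).
With Lunion and Ulehal, Lamelm is earned (Rule 2).
With Lamelm, Zelbel, and Tameld, Wyntor is earned (Rule 9).
With Wyntor and Runtov, Nexsab is earned (Rule 3).
Wexelm would need Kyegal, Zelbel, and Fallam (Rule 10), but Fallam is never earned.
No rule produces Fallam, and it is not given.
Ulehal: reached.
Nexsab: reached.
Reached: Ulehal and Nexsab — 2 of the 4.

2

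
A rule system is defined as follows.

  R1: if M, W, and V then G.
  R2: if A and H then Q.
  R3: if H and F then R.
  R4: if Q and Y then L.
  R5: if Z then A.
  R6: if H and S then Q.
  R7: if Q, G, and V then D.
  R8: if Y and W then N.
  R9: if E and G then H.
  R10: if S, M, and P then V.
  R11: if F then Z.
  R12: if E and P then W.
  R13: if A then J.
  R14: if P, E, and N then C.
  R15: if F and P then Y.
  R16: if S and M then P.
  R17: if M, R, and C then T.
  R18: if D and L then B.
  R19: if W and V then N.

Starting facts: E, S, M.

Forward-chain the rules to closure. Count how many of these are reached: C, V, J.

S and M hold, so P follows (R16).
From E and P, R12 gives W.
S, M, and P hold, so V follows (R10).
W and V hold, so N follows (R19).
From P, E, and N, R14 gives C.
C: reached.
V: reached.
J would need A (R13), but A is never established.
Reached: C and V — 2 of the 3.

2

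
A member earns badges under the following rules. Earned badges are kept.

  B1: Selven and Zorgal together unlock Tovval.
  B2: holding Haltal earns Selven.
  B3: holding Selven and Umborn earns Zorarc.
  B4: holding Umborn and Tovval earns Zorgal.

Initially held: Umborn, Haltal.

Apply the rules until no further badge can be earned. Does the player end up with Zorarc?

Yes

With Haltal, Selven is earned (B2).
With Selven and Umborn, Zorarc is earned (B3).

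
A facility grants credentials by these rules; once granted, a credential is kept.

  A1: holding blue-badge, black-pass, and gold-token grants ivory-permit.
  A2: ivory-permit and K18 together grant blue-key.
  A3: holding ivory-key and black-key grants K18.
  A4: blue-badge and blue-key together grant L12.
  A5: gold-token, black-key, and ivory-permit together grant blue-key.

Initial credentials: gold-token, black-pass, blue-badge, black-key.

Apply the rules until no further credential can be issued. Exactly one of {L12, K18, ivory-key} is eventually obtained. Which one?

Holding blue-badge, black-pass, and gold-token grants ivory-permit (A1).
Holding gold-token, black-key, and ivory-permit grants blue-key (A5).
Holding blue-badge and blue-key grants L12 (A4).
K18 would need ivory-key and black-key (A3), but ivory-key is never granted. No rule produces ivory-key, and it is not given.

L12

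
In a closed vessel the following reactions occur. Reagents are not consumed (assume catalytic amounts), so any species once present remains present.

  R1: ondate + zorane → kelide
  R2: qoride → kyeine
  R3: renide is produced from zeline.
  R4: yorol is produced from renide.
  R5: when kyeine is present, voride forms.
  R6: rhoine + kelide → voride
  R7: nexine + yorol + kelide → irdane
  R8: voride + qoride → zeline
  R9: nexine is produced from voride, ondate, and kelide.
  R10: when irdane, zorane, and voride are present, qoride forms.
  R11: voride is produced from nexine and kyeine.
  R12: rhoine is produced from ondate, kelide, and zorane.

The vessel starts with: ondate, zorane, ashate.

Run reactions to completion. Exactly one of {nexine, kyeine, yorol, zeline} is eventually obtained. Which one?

ondate and zorane present → kelide forms (R1).
ondate, kelide, and zorane present → rhoine forms (R12).
rhoine and kelide present → voride forms (R6).
voride, ondate, and kelide present → nexine forms (R9).
zeline would need voride and qoride (R8), but qoride never forms. kyeine would need qoride (R2), but qoride never forms. yorol would need renide (R4), but renide never forms.

nexine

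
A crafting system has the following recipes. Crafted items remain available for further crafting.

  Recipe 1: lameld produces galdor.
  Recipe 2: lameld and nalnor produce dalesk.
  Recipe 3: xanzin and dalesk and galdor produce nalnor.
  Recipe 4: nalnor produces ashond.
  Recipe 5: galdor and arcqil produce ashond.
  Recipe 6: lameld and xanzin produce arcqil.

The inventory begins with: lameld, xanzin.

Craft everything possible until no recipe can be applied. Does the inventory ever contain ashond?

Using Recipe 6, lameld and xanzin make arcqil.
Using Recipe 1, lameld makes galdor.
galdor and arcqil → ashond (Recipe 5).

Yes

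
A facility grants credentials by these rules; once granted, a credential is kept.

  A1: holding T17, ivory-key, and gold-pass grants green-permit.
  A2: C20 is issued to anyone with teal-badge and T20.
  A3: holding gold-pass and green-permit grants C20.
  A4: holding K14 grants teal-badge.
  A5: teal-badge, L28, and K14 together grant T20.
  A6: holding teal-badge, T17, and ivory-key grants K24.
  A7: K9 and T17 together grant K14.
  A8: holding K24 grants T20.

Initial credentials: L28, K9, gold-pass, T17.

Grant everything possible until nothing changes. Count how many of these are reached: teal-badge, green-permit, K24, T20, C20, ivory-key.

Holding K9 and T17 grants K14 (A7).
Holding K14 grants teal-badge (A4).
Holding teal-badge, L28, and K14 grants T20 (A5).
Holding teal-badge and T20 grants C20 (A2).
teal-badge: reached.
green-permit would need T17, ivory-key, and gold-pass (A1), but ivory-key is never granted.
K24 would need teal-badge, T17, and ivory-key (A6), but ivory-key is never granted.
T20: reached.
C20: reached.
No rule produces ivory-key, and it is not given.
Reached: teal-badge, T20, and C20 — 3 of the 6.

3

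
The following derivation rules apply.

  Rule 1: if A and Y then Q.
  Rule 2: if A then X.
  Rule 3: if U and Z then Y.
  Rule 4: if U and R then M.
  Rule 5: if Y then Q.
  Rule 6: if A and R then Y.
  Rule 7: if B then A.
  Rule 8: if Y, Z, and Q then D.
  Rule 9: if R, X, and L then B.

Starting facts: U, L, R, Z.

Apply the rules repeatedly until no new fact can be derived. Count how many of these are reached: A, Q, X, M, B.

From U and R, Rule 4 gives M.
U and Z hold, so Y follows (Rule 3).
Y holds, so Q follows (Rule 5).
A would need B (Rule 7), but B is never established.
Q: reached.
X would need A (Rule 2), but A is never established.
M: reached.
B would need R, X, and L (Rule 9), but X is never established.
Reached: Q and M — 2 of the 5.

2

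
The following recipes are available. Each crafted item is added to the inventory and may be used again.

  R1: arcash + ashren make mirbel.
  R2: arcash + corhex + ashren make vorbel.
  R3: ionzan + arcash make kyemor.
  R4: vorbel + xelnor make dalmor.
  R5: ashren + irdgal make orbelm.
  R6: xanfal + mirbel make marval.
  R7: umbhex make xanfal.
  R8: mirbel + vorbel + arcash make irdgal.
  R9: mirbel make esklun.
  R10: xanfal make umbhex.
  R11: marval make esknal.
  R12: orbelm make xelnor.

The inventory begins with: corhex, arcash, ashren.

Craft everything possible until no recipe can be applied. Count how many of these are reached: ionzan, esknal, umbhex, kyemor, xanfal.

0

No rule produces ionzan, and it is not given.
esknal would need marval (R11), but marval is never obtained.
umbhex would need xanfal (R10), but xanfal is never obtained.
kyemor would need ionzan and arcash (R3), but ionzan is never obtained.
xanfal would need umbhex (R7), but umbhex is never obtained.
None of the 5 are reached.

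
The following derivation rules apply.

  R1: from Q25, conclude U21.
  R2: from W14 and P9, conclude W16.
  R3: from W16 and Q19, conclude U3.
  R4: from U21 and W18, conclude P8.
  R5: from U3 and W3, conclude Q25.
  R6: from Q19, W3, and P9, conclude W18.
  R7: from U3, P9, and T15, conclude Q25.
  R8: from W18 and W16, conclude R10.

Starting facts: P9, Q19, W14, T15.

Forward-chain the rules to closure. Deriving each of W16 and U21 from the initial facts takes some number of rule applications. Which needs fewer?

W16

W16: W14 and P9 hold, so W16 follows (R2). [1 rule application]
U21: W14 and P9 hold, so W16 follows (R2). From W16 and Q19, R3 gives U3. From U3, P9, and T15, R7 gives Q25. Q25 holds, so U21 follows (R1). [4 rule applications]
W16 needs fewer.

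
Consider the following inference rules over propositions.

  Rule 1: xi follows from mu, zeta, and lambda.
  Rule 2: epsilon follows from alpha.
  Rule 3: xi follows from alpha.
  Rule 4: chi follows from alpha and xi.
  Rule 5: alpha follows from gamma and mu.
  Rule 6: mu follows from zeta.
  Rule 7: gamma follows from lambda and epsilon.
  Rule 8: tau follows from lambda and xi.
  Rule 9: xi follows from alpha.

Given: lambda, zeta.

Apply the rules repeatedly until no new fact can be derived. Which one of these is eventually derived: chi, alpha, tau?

From zeta, Rule 6 gives mu.
From mu, zeta, and lambda, Rule 1 gives xi.
lambda and xi hold, so tau follows (Rule 8).
chi would need alpha and xi (Rule 4), but alpha is never established. alpha would need gamma and mu (Rule 5), but gamma is never established.

tau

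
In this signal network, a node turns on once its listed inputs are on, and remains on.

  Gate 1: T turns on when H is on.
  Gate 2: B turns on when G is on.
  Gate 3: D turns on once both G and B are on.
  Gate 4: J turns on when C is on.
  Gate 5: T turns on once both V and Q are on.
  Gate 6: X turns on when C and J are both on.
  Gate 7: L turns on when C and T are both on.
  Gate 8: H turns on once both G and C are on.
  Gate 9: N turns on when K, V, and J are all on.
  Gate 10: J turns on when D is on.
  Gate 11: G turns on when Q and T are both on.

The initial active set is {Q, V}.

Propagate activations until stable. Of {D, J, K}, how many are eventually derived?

2

V and Q are on, so T turns on (Gate 5).
Gate 11: Q and T on → G on.
Gate 2: G on → B on.
G and B are on, so D turns on (Gate 3).
Gate 10: D on → J on.
D: reached.
J: reached.
No rule produces K, and it is not given.
Reached: D and J — 2 of the 3.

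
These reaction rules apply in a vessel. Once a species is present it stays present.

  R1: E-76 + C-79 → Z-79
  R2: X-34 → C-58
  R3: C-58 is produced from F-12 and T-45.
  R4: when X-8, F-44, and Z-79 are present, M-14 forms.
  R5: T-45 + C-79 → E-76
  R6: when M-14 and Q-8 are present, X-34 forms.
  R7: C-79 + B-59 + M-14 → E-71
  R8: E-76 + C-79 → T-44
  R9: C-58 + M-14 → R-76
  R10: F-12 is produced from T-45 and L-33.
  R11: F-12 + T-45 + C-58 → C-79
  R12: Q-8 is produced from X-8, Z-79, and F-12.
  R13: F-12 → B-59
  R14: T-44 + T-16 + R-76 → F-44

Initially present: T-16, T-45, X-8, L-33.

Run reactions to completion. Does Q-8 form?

Yes

T-45 and L-33 present → F-12 forms (R10).
F-12 and T-45 present → C-58 forms (R3).
F-12, T-45, and C-58 present → C-79 forms (R11).
T-45 and C-79 present → E-76 forms (R5).
E-76 and C-79 present → Z-79 forms (R1).
X-8, Z-79, and F-12 present → Q-8 forms (R12).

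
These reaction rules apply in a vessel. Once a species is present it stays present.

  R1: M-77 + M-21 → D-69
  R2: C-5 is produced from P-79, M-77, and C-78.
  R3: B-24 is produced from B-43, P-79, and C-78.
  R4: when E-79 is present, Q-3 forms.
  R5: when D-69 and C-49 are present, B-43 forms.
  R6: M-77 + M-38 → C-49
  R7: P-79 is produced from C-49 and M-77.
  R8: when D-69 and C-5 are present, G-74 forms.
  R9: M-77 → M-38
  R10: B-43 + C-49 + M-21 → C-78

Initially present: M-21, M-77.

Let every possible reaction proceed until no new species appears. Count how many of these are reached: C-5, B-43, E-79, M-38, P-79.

4

M-77 present → M-38 forms (R9).
M-77 and M-21 present → D-69 forms (R1).
M-77 and M-38 present → C-49 forms (R6).
D-69 and C-49 present → B-43 forms (R5).
C-49 and M-77 present → P-79 forms (R7).
B-43, C-49, and M-21 present → C-78 forms (R10).
P-79, M-77, and C-78 present → C-5 forms (R2).
C-5: reached.
B-43: reached.
No rule produces E-79, and it is not given.
M-38: reached.
P-79: reached.
Reached: C-5, B-43, M-38, and P-79 — 4 of the 5.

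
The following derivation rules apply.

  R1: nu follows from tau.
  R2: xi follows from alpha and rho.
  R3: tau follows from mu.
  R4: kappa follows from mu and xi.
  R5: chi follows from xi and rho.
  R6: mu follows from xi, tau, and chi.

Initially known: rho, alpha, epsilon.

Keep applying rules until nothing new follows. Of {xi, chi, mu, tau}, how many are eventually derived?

2

alpha and rho hold, so xi follows (R2).
From xi and rho, R5 gives chi.
xi: reached.
chi: reached.
mu would need xi, tau, and chi (R6), but tau is never established.
tau would need mu (R3), but mu is never established.
Reached: xi and chi — 2 of the 4.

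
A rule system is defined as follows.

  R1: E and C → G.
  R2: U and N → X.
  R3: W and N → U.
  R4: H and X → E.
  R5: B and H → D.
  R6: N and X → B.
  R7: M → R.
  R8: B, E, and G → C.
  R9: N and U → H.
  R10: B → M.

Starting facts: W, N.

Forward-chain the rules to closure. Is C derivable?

C would need B, E, and G (R8), but G is never established.

No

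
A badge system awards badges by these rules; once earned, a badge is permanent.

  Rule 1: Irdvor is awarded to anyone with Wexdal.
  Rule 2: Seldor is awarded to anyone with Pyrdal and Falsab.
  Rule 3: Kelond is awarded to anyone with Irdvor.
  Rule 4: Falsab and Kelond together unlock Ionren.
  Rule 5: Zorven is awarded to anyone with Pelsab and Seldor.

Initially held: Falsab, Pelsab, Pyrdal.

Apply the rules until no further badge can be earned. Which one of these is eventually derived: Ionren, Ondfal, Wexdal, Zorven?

Zorven

With Pyrdal and Falsab, Seldor is earned (Rule 2).
With Pelsab and Seldor, Zorven is earned (Rule 5).
No rule produces Wexdal, and it is not given. No rule produces Ondfal, and it is not given. Ionren would need Falsab and Kelond (Rule 4), but Kelond is never earned.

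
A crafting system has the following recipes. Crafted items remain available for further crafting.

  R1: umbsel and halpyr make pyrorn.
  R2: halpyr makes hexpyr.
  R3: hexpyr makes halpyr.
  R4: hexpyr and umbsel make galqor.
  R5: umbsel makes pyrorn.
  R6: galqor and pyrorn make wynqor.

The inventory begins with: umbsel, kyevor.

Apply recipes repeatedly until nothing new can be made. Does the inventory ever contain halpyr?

halpyr would need hexpyr (R3), but hexpyr is never obtained.

No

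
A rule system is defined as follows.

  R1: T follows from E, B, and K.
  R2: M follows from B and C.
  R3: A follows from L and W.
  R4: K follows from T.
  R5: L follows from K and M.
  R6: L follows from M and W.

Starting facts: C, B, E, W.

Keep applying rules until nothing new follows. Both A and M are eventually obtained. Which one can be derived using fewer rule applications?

M

M: B and C hold, so M follows (R2). [1 rule application]
A: B and C hold, so M follows (R2). From M and W, R6 gives L. From L and W, R3 gives A. [3 rule applications]
M needs fewer.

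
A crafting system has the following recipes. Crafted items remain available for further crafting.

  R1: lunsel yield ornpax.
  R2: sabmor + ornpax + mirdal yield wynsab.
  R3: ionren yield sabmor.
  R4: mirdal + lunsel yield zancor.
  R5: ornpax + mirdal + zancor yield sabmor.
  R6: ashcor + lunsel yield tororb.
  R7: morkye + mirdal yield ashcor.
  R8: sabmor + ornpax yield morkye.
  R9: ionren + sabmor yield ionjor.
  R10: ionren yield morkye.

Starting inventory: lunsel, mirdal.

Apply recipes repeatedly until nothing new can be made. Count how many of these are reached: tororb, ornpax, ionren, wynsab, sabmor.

4

Using R4, mirdal and lunsel make zancor.
lunsel → ornpax (R1).
Using R5, ornpax, mirdal, and zancor make sabmor.
sabmor + ornpax → morkye (R8).
Using R2, sabmor, ornpax, and mirdal make wynsab.
Using R7, morkye and mirdal make ashcor.
Using R6, ashcor and lunsel make tororb.
tororb: reached.
ornpax: reached.
No rule produces ionren, and it is not given.
wynsab: reached.
sabmor: reached.
Reached: tororb, ornpax, wynsab, and sabmor — 4 of the 5.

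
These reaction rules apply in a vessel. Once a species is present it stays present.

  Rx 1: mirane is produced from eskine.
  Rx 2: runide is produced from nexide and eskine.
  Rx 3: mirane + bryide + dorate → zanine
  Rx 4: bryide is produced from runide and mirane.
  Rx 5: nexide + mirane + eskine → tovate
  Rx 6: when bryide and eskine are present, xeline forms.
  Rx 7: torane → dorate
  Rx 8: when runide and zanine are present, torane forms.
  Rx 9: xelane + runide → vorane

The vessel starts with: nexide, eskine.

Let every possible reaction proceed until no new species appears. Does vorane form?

No

vorane would need xelane and runide (Rx 9), but xelane never forms.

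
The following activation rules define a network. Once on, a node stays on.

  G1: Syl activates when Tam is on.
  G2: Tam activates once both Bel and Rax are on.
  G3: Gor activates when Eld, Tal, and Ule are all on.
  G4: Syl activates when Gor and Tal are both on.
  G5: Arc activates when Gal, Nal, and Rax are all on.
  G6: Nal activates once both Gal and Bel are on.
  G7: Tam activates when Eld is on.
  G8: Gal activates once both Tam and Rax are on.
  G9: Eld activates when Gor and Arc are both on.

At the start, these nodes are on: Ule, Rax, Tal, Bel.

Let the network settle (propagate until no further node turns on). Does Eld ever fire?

Eld would need Gor and Arc (G9), but Gor never turns on.

No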